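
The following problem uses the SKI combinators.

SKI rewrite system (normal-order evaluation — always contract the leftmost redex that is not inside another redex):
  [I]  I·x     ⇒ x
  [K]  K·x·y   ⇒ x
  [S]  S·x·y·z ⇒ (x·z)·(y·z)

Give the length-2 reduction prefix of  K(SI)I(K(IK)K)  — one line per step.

Answer: after 2 steps: SI(IK)

Reduction:
  start: K(SI)I(K(IK)K)
  step 1: SI(K(IK)K)
  step 2: SI(IK)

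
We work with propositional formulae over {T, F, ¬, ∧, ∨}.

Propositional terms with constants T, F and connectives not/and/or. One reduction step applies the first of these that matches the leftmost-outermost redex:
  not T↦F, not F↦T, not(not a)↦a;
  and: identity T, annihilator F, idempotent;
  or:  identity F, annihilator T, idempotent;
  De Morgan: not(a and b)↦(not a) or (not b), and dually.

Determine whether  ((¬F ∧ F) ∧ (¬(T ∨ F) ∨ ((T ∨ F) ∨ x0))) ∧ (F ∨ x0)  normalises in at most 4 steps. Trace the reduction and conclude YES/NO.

  start: ((¬F ∧ F) ∧ (¬(T ∨ F) ∨ ((T ∨ F) ∨ x0))) ∧ (F ∨ x0)
  [1] (F ∧ (¬(T ∨ F) ∨ ((T ∨ F) ∨ x0))) ∧ (F ∨ x0)
  [2] F ∧ (F ∨ x0)
  [3] F

Answer: YES — reaches normal form F in 3 ≤ 4 steps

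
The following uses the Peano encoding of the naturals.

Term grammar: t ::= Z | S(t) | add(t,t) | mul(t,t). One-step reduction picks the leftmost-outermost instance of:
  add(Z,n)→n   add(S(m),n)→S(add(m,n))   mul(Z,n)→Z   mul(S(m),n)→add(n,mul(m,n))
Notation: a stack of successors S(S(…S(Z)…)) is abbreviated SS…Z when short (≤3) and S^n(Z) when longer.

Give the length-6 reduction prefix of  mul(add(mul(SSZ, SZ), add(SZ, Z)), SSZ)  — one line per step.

  start: mul(add(mul(SSZ, SZ), add(SZ, Z)), SSZ)
  step 1: mul(add(add(SZ, mul(SZ, SZ)), add(SZ, Z)), SSZ)
  step 2: mul(add(S(add(Z, mul(SZ, SZ))), add(SZ, Z)), SSZ)
  step 3: mul(S(add(add(Z, mul(SZ, SZ)), add(SZ, Z))), SSZ)
  step 4: add(SSZ, mul(add(add(Z, mul(SZ, SZ)), add(SZ, Z)), SSZ))
  step 5: S(add(SZ, mul(add(add(Z, mul(SZ, SZ)), add(SZ, Z)), SSZ)))
  step 6: S(S(add(Z, mul(add(add(Z, mul(SZ, SZ)), add(SZ, Z)), SSZ))))

Answer: after 6 steps: S(S(add(Z, mul(add(add(Z, mul(SZ, SZ)), add(SZ, Z)), SSZ))))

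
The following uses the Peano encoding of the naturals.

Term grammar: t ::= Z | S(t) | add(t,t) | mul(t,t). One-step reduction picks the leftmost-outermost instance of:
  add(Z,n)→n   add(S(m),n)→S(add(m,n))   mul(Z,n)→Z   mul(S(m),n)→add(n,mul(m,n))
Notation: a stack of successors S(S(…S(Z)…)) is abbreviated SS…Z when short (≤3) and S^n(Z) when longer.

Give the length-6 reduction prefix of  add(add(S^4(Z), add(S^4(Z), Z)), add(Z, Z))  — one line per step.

Answer: after 6 steps: S(S(S(add(add(SZ, add(S^4(Z), Z)), add(Z, Z)))))

Derivation:
  start: add(add(S^4(Z), add(S^4(Z), Z)), add(Z, Z))
  →1  add(S(add(SSSZ, add(S^4(Z), Z))), add(Z, Z))
  →2  S(add(add(SSSZ, add(S^4(Z), Z)), add(Z, Z)))
  →3  S(add(S(add(SSZ, add(S^4(Z), Z))), add(Z, Z)))
  →4  S(S(add(add(SSZ, add(S^4(Z), Z)), add(Z, Z))))
  →5  S(S(add(S(add(SZ, add(S^4(Z), Z))), add(Z, Z))))
  →6  S(S(S(add(add(SZ, add(S^4(Z), Z)), add(Z, Z)))))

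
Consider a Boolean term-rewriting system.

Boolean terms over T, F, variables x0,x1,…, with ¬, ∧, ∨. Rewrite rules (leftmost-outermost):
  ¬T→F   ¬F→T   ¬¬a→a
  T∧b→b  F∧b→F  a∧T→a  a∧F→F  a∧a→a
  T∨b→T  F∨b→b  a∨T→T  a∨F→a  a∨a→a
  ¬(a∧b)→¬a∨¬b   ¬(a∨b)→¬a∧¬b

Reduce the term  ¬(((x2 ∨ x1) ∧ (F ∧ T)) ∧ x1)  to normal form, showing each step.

Answer: normal form = T  (in 8 steps)

Working:
  start: ¬(((x2 ∨ x1) ∧ (F ∧ T)) ∧ x1)
  step 1: ¬((x2 ∨ x1) ∧ (F ∧ T)) ∨ ¬x1
  step 2: (¬(x2 ∨ x1) ∨ ¬(F ∧ T)) ∨ ¬x1
  step 3: ((¬x2 ∧ ¬x1) ∨ ¬(F ∧ T)) ∨ ¬x1
  step 4: ((¬x2 ∧ ¬x1) ∨ (¬F ∨ ¬T)) ∨ ¬x1
  step 5: ((¬x2 ∧ ¬x1) ∨ (T ∨ ¬T)) ∨ ¬x1
  step 6: ((¬x2 ∧ ¬x1) ∨ T) ∨ ¬x1
  step 7: T ∨ ¬x1
  step 8: T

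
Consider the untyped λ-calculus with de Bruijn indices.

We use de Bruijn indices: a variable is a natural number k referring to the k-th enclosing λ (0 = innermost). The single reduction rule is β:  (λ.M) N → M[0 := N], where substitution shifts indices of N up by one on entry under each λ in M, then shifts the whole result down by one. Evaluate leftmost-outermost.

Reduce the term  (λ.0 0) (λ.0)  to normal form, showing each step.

Answer: normal form = λ.0  (in 2 steps)

Derivation:
  start: (λ.0 0) (λ.0)
  step 1: (λ.0) (λ.0)
  step 2: λ.0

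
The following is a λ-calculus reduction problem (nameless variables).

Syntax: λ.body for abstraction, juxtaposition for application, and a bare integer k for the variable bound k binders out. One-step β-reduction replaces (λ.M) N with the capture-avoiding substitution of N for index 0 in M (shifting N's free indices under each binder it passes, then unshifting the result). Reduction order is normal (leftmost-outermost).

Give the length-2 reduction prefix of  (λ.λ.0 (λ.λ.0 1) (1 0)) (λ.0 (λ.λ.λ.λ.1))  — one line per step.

Answer: after 2 steps: λ.0 (λ.λ.0 1) (0 (λ.λ.λ.λ.1))

Working:
  start: (λ.λ.0 (λ.λ.0 1) (1 0)) (λ.0 (λ.λ.λ.λ.1))
  [1] λ.0 (λ.λ.0 1) ((λ.0 (λ.λ.λ.λ.1)) 0)
  [2] λ.0 (λ.λ.0 1) (0 (λ.λ.λ.λ.1))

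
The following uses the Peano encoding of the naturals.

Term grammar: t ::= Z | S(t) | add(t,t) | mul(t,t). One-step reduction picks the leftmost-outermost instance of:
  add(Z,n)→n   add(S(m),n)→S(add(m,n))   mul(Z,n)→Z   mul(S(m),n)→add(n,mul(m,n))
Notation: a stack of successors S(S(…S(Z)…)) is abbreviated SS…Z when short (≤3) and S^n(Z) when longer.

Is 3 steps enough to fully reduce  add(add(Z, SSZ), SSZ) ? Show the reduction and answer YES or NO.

  start: add(add(Z, SSZ), SSZ)
  →1  add(SSZ, SSZ)
  →2  S(add(SZ, SSZ))
  →3  S(S(add(Z, SSZ)))

Answer: NO — after 3 steps the term is S(S(add(Z, SSZ))), not yet normal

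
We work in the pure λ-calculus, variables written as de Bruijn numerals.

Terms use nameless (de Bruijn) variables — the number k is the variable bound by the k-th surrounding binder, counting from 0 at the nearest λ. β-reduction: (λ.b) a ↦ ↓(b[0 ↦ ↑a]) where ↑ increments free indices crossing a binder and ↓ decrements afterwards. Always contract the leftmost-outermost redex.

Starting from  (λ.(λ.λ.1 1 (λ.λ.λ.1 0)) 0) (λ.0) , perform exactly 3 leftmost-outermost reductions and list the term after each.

Answer: after 3 steps: λ.(λ.0) (λ.λ.λ.1 0)

Reduction:
  start: (λ.(λ.λ.1 1 (λ.λ.λ.1 0)) 0) (λ.0)
  [1] (λ.λ.1 1 (λ.λ.λ.1 0)) (λ.0)
  [2] λ.(λ.0) (λ.0) (λ.λ.λ.1 0)
  [3] λ.(λ.0) (λ.λ.λ.1 0)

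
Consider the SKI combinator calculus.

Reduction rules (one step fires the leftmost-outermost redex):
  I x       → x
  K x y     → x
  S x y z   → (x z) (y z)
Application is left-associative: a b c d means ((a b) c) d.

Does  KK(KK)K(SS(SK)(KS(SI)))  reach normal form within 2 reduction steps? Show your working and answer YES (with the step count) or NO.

Answer: YES — reaches normal form K in 2 ≤ 2 steps

Derivation:
  start: KK(KK)K(SS(SK)(KS(SI)))
  [1] KK(SS(SK)(KS(SI)))
  [2] K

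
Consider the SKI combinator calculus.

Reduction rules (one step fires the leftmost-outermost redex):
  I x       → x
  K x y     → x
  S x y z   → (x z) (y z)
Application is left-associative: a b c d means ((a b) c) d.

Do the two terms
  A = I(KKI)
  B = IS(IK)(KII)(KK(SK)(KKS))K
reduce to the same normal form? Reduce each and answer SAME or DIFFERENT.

Term A:
  start: I(KKI)
  [1] KKI
  [2] K

Term B:
  start: IS(IK)(KII)(KK(SK)(KKS))K
  [1] S(IK)(KII)(KK(SK)(KKS))K
  [2] IK(KK(SK)(KKS))(KII(KK(SK)(KKS)))K
  [3] K(KK(SK)(KKS))(KII(KK(SK)(KKS)))K
  [4] KK(SK)(KKS)K
  [5] K(KKS)K
  [6] KKS
  [7] K

Answer: SAME — A ⇓ K, B ⇓ K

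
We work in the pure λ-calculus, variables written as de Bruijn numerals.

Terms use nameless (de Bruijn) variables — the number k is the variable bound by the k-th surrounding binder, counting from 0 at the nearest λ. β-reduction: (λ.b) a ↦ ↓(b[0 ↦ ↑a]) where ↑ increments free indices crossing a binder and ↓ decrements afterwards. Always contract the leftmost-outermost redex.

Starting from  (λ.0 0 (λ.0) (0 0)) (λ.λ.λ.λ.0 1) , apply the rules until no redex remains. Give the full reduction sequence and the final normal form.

  start: (λ.0 0 (λ.0) (0 0)) (λ.λ.λ.λ.0 1)
  step 1: (λ.λ.λ.λ.0 1) (λ.λ.λ.λ.0 1) (λ.0) ((λ.λ.λ.λ.0 1) (λ.λ.λ.λ.0 1))
  step 2: (λ.λ.λ.0 1) (λ.0) ((λ.λ.λ.λ.0 1) (λ.λ.λ.λ.0 1))
  step 3: (λ.λ.0 1) ((λ.λ.λ.λ.0 1) (λ.λ.λ.λ.0 1))
  step 4: λ.0 ((λ.λ.λ.λ.0 1) (λ.λ.λ.λ.0 1))
  step 5: λ.0 (λ.λ.λ.0 1)

Answer: normal form = λ.0 (λ.λ.λ.0 1)  (in 5 steps)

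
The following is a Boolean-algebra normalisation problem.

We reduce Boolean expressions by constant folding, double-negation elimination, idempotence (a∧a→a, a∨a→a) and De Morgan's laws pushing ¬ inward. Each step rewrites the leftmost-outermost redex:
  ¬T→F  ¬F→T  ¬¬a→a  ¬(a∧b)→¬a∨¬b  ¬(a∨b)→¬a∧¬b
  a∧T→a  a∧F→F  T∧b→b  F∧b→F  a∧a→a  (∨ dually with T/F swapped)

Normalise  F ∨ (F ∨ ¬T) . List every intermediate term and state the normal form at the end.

  start: F ∨ (F ∨ ¬T)
  [1] F ∨ ¬T
  [2] ¬T
  [3] F

Answer: normal form = F  (in 3 steps)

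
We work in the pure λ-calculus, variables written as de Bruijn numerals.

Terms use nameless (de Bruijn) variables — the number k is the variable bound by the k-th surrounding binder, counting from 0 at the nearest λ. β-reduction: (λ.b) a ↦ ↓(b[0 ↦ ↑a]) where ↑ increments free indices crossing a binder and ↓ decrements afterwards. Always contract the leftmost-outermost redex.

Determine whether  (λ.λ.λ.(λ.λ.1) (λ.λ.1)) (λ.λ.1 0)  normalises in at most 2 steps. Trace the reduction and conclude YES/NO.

Answer: YES — reaches normal form λ.λ.λ.λ.λ.1 in 2 ≤ 2 steps

Working:
  start: (λ.λ.λ.(λ.λ.1) (λ.λ.1)) (λ.λ.1 0)
  [1] λ.λ.(λ.λ.1) (λ.λ.1)
  [2] λ.λ.λ.λ.λ.1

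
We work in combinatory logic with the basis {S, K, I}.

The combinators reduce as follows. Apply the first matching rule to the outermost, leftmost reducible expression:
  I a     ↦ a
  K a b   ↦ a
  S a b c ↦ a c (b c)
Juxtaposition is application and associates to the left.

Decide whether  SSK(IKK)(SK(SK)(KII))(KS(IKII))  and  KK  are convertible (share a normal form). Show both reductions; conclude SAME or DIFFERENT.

Term A:
  start: SSK(IKK)(SK(SK)(KII))(KS(IKII))
  →1  S(IKK)(K(IKK))(SK(SK)(KII))(KS(IKII))
  →2  IKK(SK(SK)(KII))(K(IKK)(SK(SK)(KII)))(KS(IKII))
  →3  KK(SK(SK)(KII))(K(IKK)(SK(SK)(KII)))(KS(IKII))
  →4  K(K(IKK)(SK(SK)(KII)))(KS(IKII))
  →5  K(IKK)(SK(SK)(KII))
  →6  IKK
  →7  KK

Term B:
  start: KK

Answer: SAME — A ⇓ KK, B ⇓ KK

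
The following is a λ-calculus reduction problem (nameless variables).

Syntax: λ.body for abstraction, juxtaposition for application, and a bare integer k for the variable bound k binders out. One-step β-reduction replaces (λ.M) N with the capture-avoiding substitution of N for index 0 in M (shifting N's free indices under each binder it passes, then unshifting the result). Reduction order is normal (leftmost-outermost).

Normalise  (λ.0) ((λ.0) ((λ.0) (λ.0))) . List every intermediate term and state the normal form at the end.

  start: (λ.0) ((λ.0) ((λ.0) (λ.0)))
  [1] (λ.0) ((λ.0) (λ.0))
  [2] (λ.0) (λ.0)
  [3] λ.0

Answer: normal form = λ.0  (in 3 steps)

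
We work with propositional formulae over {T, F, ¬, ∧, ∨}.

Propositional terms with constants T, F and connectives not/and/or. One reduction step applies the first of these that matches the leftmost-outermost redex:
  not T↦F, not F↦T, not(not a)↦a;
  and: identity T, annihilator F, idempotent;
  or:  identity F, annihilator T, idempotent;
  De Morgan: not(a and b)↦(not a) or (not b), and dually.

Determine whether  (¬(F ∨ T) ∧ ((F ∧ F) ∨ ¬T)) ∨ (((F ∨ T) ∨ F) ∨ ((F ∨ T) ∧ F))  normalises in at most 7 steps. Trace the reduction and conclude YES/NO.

  start: (¬(F ∨ T) ∧ ((F ∧ F) ∨ ¬T)) ∨ (((F ∨ T) ∨ F) ∨ ((F ∨ T) ∧ F))
  step 1: ((¬F ∧ ¬T) ∧ ((F ∧ F) ∨ ¬T)) ∨ (((F ∨ T) ∨ F) ∨ ((F ∨ T) ∧ F))
  step 2: ((T ∧ ¬T) ∧ ((F ∧ F) ∨ ¬T)) ∨ (((F ∨ T) ∨ F) ∨ ((F ∨ T) ∧ F))
  step 3: (¬T ∧ ((F ∧ F) ∨ ¬T)) ∨ (((F ∨ T) ∨ F) ∨ ((F ∨ T) ∧ F))
  step 4: (F ∧ ((F ∧ F) ∨ ¬T)) ∨ (((F ∨ T) ∨ F) ∨ ((F ∨ T) ∧ F))
  step 5: F ∨ (((F ∨ T) ∨ F) ∨ ((F ∨ T) ∧ F))
  step 6: ((F ∨ T) ∨ F) ∨ ((F ∨ T) ∧ F)
  step 7: (F ∨ T) ∨ ((F ∨ T) ∧ F)

Answer: NO — after 7 steps the term is (F ∨ T) ∨ ((F ∨ T) ∧ F), not yet normal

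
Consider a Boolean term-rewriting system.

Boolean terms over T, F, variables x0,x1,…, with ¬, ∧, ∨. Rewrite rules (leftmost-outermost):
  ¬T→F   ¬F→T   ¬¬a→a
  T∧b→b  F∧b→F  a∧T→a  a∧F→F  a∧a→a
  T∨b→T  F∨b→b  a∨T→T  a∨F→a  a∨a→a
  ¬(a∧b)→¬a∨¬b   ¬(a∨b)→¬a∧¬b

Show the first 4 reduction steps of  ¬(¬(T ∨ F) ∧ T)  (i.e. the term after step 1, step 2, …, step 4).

Answer: after 4 steps: T

Reduction:
  start: ¬(¬(T ∨ F) ∧ T)
  →1  ¬¬(T ∨ F) ∨ ¬T
  →2  (T ∨ F) ∨ ¬T
  →3  T ∨ ¬T
  →4  T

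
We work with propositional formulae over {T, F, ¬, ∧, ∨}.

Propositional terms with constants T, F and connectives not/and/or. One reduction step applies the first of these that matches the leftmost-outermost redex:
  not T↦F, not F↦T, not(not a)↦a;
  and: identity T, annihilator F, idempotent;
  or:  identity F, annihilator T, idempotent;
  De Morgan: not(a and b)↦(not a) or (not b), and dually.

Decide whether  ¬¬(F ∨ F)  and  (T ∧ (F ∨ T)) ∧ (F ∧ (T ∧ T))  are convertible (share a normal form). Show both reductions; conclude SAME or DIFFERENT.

Answer: SAME — A ⇓ F, B ⇓ F

Derivation:
Term A:
  start: ¬¬(F ∨ F)
  step 1: F ∨ F
  step 2: F

Term B:
  start: (T ∧ (F ∨ T)) ∧ (F ∧ (T ∧ T))
  step 1: (F ∨ T) ∧ (F ∧ (T ∧ T))
  step 2: T ∧ (F ∧ (T ∧ T))
  step 3: F ∧ (T ∧ T)
  step 4: F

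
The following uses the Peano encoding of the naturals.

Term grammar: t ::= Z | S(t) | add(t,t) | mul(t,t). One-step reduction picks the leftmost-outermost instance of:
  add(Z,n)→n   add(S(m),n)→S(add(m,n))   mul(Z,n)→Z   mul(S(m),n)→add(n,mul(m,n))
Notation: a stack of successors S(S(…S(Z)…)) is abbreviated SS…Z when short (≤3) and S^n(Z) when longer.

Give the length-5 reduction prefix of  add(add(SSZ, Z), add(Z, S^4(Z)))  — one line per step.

Answer: after 5 steps: S(S(add(Z, add(Z, S^4(Z)))))

Working:
  start: add(add(SSZ, Z), add(Z, S^4(Z)))
  →1  add(S(add(SZ, Z)), add(Z, S^4(Z)))
  →2  S(add(add(SZ, Z), add(Z, S^4(Z))))
  →3  S(add(S(add(Z, Z)), add(Z, S^4(Z))))
  →4  S(S(add(add(Z, Z), add(Z, S^4(Z)))))
  →5  S(S(add(Z, add(Z, S^4(Z)))))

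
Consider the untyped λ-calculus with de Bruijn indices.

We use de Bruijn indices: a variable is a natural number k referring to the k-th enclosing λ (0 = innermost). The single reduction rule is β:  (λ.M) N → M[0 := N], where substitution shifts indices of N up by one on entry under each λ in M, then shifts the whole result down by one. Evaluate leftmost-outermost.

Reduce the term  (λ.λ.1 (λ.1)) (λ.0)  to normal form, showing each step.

Answer: normal form = λ.λ.1  (in 2 steps)

Derivation:
  start: (λ.λ.1 (λ.1)) (λ.0)
  step 1: λ.(λ.0) (λ.1)
  step 2: λ.λ.1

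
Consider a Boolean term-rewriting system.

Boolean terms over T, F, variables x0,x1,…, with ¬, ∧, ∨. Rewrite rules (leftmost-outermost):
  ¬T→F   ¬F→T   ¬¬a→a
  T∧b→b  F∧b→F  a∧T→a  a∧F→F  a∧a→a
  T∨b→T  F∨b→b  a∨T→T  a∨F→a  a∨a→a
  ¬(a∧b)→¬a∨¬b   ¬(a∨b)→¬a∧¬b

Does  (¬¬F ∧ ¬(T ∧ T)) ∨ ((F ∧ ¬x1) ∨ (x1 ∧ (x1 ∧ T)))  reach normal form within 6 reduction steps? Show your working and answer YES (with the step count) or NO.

  start: (¬¬F ∧ ¬(T ∧ T)) ∨ ((F ∧ ¬x1) ∨ (x1 ∧ (x1 ∧ T)))
  [1] (F ∧ ¬(T ∧ T)) ∨ ((F ∧ ¬x1) ∨ (x1 ∧ (x1 ∧ T)))
  [2] F ∨ ((F ∧ ¬x1) ∨ (x1 ∧ (x1 ∧ T)))
  [3] (F ∧ ¬x1) ∨ (x1 ∧ (x1 ∧ T))
  [4] F ∨ (x1 ∧ (x1 ∧ T))
  [5] x1 ∧ (x1 ∧ T)
  [6] x1 ∧ x1

Answer: NO — after 6 steps the term is x1 ∧ x1, not yet normal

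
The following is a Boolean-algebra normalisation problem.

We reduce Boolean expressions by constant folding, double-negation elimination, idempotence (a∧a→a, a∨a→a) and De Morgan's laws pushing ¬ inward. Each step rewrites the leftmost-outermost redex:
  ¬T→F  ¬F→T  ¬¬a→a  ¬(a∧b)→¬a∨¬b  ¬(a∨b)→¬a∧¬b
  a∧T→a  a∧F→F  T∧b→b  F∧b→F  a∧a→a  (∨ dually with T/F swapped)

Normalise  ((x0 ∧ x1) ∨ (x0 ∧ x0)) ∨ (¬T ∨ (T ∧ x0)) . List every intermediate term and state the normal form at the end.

Answer: normal form = ((x0 ∧ x1) ∨ x0) ∨ x0  (in 4 steps)

Reduction:
  start: ((x0 ∧ x1) ∨ (x0 ∧ x0)) ∨ (¬T ∨ (T ∧ x0))
  [1] ((x0 ∧ x1) ∨ x0) ∨ (¬T ∨ (T ∧ x0))
  [2] ((x0 ∧ x1) ∨ x0) ∨ (F ∨ (T ∧ x0))
  [3] ((x0 ∧ x1) ∨ x0) ∨ (T ∧ x0)
  [4] ((x0 ∧ x1) ∨ x0) ∨ x0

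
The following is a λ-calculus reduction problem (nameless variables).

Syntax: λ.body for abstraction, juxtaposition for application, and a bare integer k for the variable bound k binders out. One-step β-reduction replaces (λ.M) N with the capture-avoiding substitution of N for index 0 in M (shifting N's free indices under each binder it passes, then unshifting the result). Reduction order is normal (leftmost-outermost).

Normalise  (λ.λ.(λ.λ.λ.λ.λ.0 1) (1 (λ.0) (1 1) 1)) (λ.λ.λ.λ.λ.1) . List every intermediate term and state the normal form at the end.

  start: (λ.λ.(λ.λ.λ.λ.λ.0 1) (1 (λ.0) (1 1) 1)) (λ.λ.λ.λ.λ.1)
  step 1: λ.(λ.λ.λ.λ.λ.0 1) ((λ.λ.λ.λ.λ.1) (λ.0) ((λ.λ.λ.λ.λ.1) (λ.λ.λ.λ.λ.1)) (λ.λ.λ.λ.λ.1))
  step 2: λ.λ.λ.λ.λ.0 1

Answer: normal form = λ.λ.λ.λ.λ.0 1  (in 2 steps)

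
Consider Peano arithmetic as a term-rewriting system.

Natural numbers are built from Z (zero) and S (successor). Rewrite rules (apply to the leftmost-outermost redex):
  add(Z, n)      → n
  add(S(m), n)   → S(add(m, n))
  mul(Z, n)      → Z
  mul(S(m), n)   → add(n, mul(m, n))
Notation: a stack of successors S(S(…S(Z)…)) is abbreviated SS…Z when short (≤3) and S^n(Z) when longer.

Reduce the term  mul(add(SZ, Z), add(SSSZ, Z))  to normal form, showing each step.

  start: mul(add(SZ, Z), add(SSSZ, Z))
  step 1: mul(S(add(Z, Z)), add(SSSZ, Z))
  step 2: add(add(SSSZ, Z), mul(add(Z, Z), add(SSSZ, Z)))
  step 3: add(S(add(SSZ, Z)), mul(add(Z, Z), add(SSSZ, Z)))
  step 4: S(add(add(SSZ, Z), mul(add(Z, Z), add(SSSZ, Z))))
  step 5: S(add(S(add(SZ, Z)), mul(add(Z, Z), add(SSSZ, Z))))
  step 6: S(S(add(add(SZ, Z), mul(add(Z, Z), add(SSSZ, Z)))))
  step 7: S(S(add(S(add(Z, Z)), mul(add(Z, Z), add(SSSZ, Z)))))
  step 8: S(S(S(add(add(Z, Z), mul(add(Z, Z), add(SSSZ, Z))))))
  step 9: S(S(S(add(Z, mul(add(Z, Z), add(SSSZ, Z))))))
  step 10: S(S(S(mul(add(Z, Z), add(SSSZ, Z)))))
  step 11: S(S(S(mul(Z, add(SSSZ, Z)))))
  step 12: SSSZ

Answer: normal form = SSSZ  (in 12 steps)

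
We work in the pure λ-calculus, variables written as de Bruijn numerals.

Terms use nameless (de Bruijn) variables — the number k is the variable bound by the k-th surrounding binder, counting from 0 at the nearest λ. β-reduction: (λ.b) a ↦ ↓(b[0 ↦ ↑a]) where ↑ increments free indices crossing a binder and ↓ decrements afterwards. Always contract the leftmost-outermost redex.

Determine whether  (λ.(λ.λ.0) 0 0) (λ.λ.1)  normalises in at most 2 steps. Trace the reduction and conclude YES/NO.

  start: (λ.(λ.λ.0) 0 0) (λ.λ.1)
  step 1: (λ.λ.0) (λ.λ.1) (λ.λ.1)
  step 2: (λ.0) (λ.λ.1)

Answer: NO — after 2 steps the term is (λ.0) (λ.λ.1), not yet normal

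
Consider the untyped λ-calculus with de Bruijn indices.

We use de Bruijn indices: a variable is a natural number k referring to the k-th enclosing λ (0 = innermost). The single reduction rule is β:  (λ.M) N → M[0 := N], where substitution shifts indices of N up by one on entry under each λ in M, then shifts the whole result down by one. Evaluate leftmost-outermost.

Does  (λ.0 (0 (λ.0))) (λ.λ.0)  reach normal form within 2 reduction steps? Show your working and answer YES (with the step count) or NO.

  start: (λ.0 (0 (λ.0))) (λ.λ.0)
  [1] (λ.λ.0) ((λ.λ.0) (λ.0))
  [2] λ.0

Answer: YES — reaches normal form λ.0 in 2 ≤ 2 steps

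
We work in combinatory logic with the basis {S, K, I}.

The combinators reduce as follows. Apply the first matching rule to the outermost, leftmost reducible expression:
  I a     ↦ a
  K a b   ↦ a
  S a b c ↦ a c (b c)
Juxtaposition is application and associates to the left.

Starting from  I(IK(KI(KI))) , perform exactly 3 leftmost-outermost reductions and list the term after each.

Answer: after 3 steps: KI

Reduction:
  start: I(IK(KI(KI)))
  step 1: IK(KI(KI))
  step 2: K(KI(KI))
  step 3: KI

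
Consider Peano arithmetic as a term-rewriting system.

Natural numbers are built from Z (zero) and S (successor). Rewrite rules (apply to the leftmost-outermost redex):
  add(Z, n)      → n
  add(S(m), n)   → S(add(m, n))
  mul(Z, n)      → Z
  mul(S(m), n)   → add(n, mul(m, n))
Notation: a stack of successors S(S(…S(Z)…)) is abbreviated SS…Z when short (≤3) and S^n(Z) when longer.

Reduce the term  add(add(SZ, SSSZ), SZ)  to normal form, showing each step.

Answer: normal form = S^5(Z)  (in 7 steps)

Working:
  start: add(add(SZ, SSSZ), SZ)
  [1] add(S(add(Z, SSSZ)), SZ)
  [2] S(add(add(Z, SSSZ), SZ))
  [3] S(add(SSSZ, SZ))
  [4] S(S(add(SSZ, SZ)))
  [5] S(S(S(add(SZ, SZ))))
  [6] S(S(S(S(add(Z, SZ)))))
  [7] S^5(Z)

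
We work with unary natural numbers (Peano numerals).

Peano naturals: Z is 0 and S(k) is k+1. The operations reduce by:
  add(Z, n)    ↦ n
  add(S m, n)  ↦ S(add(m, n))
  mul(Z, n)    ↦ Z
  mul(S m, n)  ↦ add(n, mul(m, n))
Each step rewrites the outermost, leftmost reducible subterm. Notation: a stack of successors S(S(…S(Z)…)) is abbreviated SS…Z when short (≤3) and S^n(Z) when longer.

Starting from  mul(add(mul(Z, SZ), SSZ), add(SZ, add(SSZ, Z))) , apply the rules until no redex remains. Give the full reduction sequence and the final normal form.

  start: mul(add(mul(Z, SZ), SSZ), add(SZ, add(SSZ, Z)))
  [1] mul(add(Z, SSZ), add(SZ, add(SSZ, Z)))
  [2] mul(SSZ, add(SZ, add(SSZ, Z)))
  [3] add(add(SZ, add(SSZ, Z)), mul(SZ, add(SZ, add(SSZ, Z))))
  [4] add(S(add(Z, add(SSZ, Z))), mul(SZ, add(SZ, add(SSZ, Z))))
  [5] S(add(add(Z, add(SSZ, Z)), mul(SZ, add(SZ, add(SSZ, Z)))))
  [6] S(add(add(SSZ, Z), mul(SZ, add(SZ, add(SSZ, Z)))))
  [7] S(add(S(add(SZ, Z)), mul(SZ, add(SZ, add(SSZ, Z)))))
  [8] S(S(add(add(SZ, Z), mul(SZ, add(SZ, add(SSZ, Z))))))
  [9] S(S(add(S(add(Z, Z)), mul(SZ, add(SZ, add(SSZ, Z))))))
  [10] S(S(S(add(add(Z, Z), mul(SZ, add(SZ, add(SSZ, Z)))))))
  [11] S(S(S(add(Z, mul(SZ, add(SZ, add(SSZ, Z)))))))
  [12] S(S(S(mul(SZ, add(SZ, add(SSZ, Z))))))
  [13] S(S(S(add(add(SZ, add(SSZ, Z)), mul(Z, add(SZ, add(SSZ, Z)))))))
  [14] S(S(S(add(S(add(Z, add(SSZ, Z))), mul(Z, add(SZ, add(SSZ, Z)))))))
  [15] S(S(S(S(add(add(Z, add(SSZ, Z)), mul(Z, add(SZ, add(SSZ, Z))))))))
  [16] S(S(S(S(add(add(SSZ, Z), mul(Z, add(SZ, add(SSZ, Z))))))))
  [17] S(S(S(S(add(S(add(SZ, Z)), mul(Z, add(SZ, add(SSZ, Z))))))))
  [18] S(S(S(S(S(add(add(SZ, Z), mul(Z, add(SZ, add(SSZ, Z)))))))))
  [19] S(S(S(S(S(add(S(add(Z, Z)), mul(Z, add(SZ, add(SSZ, Z)))))))))
  [20] S(S(S(S(S(S(add(add(Z, Z), mul(Z, add(SZ, add(SSZ, Z))))))))))
  [21] S(S(S(S(S(S(add(Z, mul(Z, add(SZ, add(SSZ, Z))))))))))
  [22] S(S(S(S(S(S(mul(Z, add(SZ, add(SSZ, Z)))))))))
  [23] S^6(Z)

Answer: normal form = S^6(Z)  (in 23 steps)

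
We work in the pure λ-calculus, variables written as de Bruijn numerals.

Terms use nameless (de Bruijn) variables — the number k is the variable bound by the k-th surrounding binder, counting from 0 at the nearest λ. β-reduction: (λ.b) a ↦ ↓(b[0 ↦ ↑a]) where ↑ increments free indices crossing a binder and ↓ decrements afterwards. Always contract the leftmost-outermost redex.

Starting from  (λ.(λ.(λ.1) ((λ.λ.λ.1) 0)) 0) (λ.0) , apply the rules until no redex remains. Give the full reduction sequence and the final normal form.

  start: (λ.(λ.(λ.1) ((λ.λ.λ.1) 0)) 0) (λ.0)
  →1  (λ.(λ.1) ((λ.λ.λ.1) 0)) (λ.0)
  →2  (λ.λ.0) ((λ.λ.λ.1) (λ.0))
  →3  λ.0

Answer: normal form = λ.0  (in 3 steps)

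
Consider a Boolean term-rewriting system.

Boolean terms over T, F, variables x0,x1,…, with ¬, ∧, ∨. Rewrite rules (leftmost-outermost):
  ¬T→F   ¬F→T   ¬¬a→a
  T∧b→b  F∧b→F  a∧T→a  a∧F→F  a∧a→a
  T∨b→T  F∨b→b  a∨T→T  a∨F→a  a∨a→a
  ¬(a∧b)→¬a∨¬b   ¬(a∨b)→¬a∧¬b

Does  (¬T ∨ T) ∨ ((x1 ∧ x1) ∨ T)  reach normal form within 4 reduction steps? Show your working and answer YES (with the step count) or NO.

  start: (¬T ∨ T) ∨ ((x1 ∧ x1) ∨ T)
  →1  T ∨ ((x1 ∧ x1) ∨ T)
  →2  T

Answer: YES — reaches normal form T in 2 ≤ 4 steps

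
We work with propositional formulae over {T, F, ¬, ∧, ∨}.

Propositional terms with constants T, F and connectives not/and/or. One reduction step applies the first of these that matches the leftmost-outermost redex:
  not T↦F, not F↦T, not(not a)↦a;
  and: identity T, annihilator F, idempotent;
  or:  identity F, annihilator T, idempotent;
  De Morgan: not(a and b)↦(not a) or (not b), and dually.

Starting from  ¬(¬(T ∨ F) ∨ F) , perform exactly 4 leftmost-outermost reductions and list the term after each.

  start: ¬(¬(T ∨ F) ∨ F)
  step 1: ¬¬(T ∨ F) ∧ ¬F
  step 2: (T ∨ F) ∧ ¬F
  step 3: T ∧ ¬F
  step 4: ¬F

Answer: after 4 steps: ¬F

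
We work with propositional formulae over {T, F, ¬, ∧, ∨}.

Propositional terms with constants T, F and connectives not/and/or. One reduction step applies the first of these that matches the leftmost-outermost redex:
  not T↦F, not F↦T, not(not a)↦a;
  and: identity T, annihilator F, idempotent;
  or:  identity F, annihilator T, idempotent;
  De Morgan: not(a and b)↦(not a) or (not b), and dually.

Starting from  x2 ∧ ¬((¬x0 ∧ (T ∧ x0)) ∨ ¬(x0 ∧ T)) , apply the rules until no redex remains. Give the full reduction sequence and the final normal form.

  start: x2 ∧ ¬((¬x0 ∧ (T ∧ x0)) ∨ ¬(x0 ∧ T))
  step 1: x2 ∧ (¬(¬x0 ∧ (T ∧ x0)) ∧ ¬¬(x0 ∧ T))
  step 2: x2 ∧ ((¬¬x0 ∨ ¬(T ∧ x0)) ∧ ¬¬(x0 ∧ T))
  step 3: x2 ∧ ((x0 ∨ ¬(T ∧ x0)) ∧ ¬¬(x0 ∧ T))
  step 4: x2 ∧ ((x0 ∨ (¬T ∨ ¬x0)) ∧ ¬¬(x0 ∧ T))
  step 5: x2 ∧ ((x0 ∨ (F ∨ ¬x0)) ∧ ¬¬(x0 ∧ T))
  step 6: x2 ∧ ((x0 ∨ ¬x0) ∧ ¬¬(x0 ∧ T))
  step 7: x2 ∧ ((x0 ∨ ¬x0) ∧ (x0 ∧ T))
  step 8: x2 ∧ ((x0 ∨ ¬x0) ∧ x0)

Answer: normal form = x2 ∧ ((x0 ∨ ¬x0) ∧ x0)  (in 8 steps)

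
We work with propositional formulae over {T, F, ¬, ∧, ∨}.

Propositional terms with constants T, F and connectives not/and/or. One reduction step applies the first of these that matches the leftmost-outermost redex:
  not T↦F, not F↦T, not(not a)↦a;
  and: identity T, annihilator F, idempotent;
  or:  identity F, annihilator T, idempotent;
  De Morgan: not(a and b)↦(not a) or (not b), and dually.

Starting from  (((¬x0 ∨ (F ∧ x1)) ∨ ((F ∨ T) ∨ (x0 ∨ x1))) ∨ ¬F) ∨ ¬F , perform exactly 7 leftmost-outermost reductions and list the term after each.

Answer: after 7 steps: T

Reduction:
  start: (((¬x0 ∨ (F ∧ x1)) ∨ ((F ∨ T) ∨ (x0 ∨ x1))) ∨ ¬F) ∨ ¬F
  step 1: (((¬x0 ∨ F) ∨ ((F ∨ T) ∨ (x0 ∨ x1))) ∨ ¬F) ∨ ¬F
  step 2: ((¬x0 ∨ ((F ∨ T) ∨ (x0 ∨ x1))) ∨ ¬F) ∨ ¬F
  step 3: ((¬x0 ∨ (T ∨ (x0 ∨ x1))) ∨ ¬F) ∨ ¬F
  step 4: ((¬x0 ∨ T) ∨ ¬F) ∨ ¬F
  step 5: (T ∨ ¬F) ∨ ¬F
  step 6: T ∨ ¬F
  step 7: T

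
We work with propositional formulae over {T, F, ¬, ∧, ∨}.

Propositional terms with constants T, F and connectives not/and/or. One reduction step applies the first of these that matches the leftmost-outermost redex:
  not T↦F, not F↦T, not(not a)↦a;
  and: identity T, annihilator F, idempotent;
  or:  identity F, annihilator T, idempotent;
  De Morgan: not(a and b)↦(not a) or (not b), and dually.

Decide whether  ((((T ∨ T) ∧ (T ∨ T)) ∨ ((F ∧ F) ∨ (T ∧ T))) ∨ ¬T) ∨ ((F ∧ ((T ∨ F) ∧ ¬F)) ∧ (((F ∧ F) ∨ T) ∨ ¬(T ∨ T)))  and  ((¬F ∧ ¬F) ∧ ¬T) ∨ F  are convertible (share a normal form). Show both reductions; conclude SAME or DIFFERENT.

Term A:
  start: ((((T ∨ T) ∧ (T ∨ T)) ∨ ((F ∧ F) ∨ (T ∧ T))) ∨ ¬T) ∨ ((F ∧ ((T ∨ F) ∧ ¬F)) ∧ (((F ∧ F) ∨ T) ∨ ¬(T ∨ T)))
  →1  (((T ∨ T) ∨ ((F ∧ F) ∨ (T ∧ T))) ∨ ¬T) ∨ ((F ∧ ((T ∨ F) ∧ ¬F)) ∧ (((F ∧ F) ∨ T) ∨ ¬(T ∨ T)))
  →2  ((T ∨ ((F ∧ F) ∨ (T ∧ T))) ∨ ¬T) ∨ ((F ∧ ((T ∨ F) ∧ ¬F)) ∧ (((F ∧ F) ∨ T) ∨ ¬(T ∨ T)))
  →3  (T ∨ ¬T) ∨ ((F ∧ ((T ∨ F) ∧ ¬F)) ∧ (((F ∧ F) ∨ T) ∨ ¬(T ∨ T)))
  →4  T ∨ ((F ∧ ((T ∨ F) ∧ ¬F)) ∧ (((F ∧ F) ∨ T) ∨ ¬(T ∨ T)))
  →5  T

Term B:
  start: ((¬F ∧ ¬F) ∧ ¬T) ∨ F
  →1  (¬F ∧ ¬F) ∧ ¬T
  →2  ¬F ∧ ¬T
  →3  T ∧ ¬T
  →4  ¬T
  →5  F

Answer: DIFFERENT — A ⇓ T, B ⇓ F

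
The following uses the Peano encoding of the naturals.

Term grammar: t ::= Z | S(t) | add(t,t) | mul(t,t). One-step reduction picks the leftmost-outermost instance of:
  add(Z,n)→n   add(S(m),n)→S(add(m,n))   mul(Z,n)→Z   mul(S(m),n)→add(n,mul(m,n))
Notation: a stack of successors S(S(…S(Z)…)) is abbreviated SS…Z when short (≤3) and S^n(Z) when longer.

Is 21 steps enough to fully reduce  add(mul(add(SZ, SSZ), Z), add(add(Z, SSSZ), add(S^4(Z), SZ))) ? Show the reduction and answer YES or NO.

  start: add(mul(add(SZ, SSZ), Z), add(add(Z, SSSZ), add(S^4(Z), SZ)))
  →1  add(mul(S(add(Z, SSZ)), Z), add(add(Z, SSSZ), add(S^4(Z), SZ)))
  →2  add(add(Z, mul(add(Z, SSZ), Z)), add(add(Z, SSSZ), add(S^4(Z), SZ)))
  →3  add(mul(add(Z, SSZ), Z), add(add(Z, SSSZ), add(S^4(Z), SZ)))
  →4  add(mul(SSZ, Z), add(add(Z, SSSZ), add(S^4(Z), SZ)))
  →5  add(add(Z, mul(SZ, Z)), add(add(Z, SSSZ), add(S^4(Z), SZ)))
  →6  add(mul(SZ, Z), add(add(Z, SSSZ), add(S^4(Z), SZ)))
  →7  add(add(Z, mul(Z, Z)), add(add(Z, SSSZ), add(S^4(Z), SZ)))
  →8  add(mul(Z, Z), add(add(Z, SSSZ), add(S^4(Z), SZ)))
  →9  add(Z, add(add(Z, SSSZ), add(S^4(Z), SZ)))
  →10  add(add(Z, SSSZ), add(S^4(Z), SZ))
  →11  add(SSSZ, add(S^4(Z), SZ))
  →12  S(add(SSZ, add(S^4(Z), SZ)))
  →13  S(S(add(SZ, add(S^4(Z), SZ))))
  →14  S(S(S(add(Z, add(S^4(Z), SZ)))))
  →15  S(S(S(add(S^4(Z), SZ))))
  →16  S(S(S(S(add(SSSZ, SZ)))))
  →17  S(S(S(S(S(add(SSZ, SZ))))))
  →18  S(S(S(S(S(S(add(SZ, SZ)))))))
  →19  S(S(S(S(S(S(S(add(Z, SZ))))))))
  →20  S^8(Z)

Answer: YES — reaches normal form S^8(Z) in 20 ≤ 21 steps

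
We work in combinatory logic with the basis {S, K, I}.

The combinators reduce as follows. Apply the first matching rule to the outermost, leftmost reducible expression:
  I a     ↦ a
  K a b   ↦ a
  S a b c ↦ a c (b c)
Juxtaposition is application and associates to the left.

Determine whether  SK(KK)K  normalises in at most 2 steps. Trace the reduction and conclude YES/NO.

  start: SK(KK)K
  →1  KK(KKK)
  →2  K

Answer: YES — reaches normal form K in 2 ≤ 2 steps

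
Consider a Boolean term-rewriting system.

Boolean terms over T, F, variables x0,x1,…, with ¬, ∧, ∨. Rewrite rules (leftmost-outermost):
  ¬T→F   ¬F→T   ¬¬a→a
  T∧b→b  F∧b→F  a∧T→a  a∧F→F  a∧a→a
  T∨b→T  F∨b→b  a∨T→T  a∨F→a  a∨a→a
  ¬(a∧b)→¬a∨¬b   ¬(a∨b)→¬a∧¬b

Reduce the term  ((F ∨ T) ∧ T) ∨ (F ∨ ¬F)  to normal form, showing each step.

Answer: normal form = T  (in 3 steps)

Working:
  start: ((F ∨ T) ∧ T) ∨ (F ∨ ¬F)
  →1  (F ∨ T) ∨ (F ∨ ¬F)
  →2  T ∨ (F ∨ ¬F)
  →3  T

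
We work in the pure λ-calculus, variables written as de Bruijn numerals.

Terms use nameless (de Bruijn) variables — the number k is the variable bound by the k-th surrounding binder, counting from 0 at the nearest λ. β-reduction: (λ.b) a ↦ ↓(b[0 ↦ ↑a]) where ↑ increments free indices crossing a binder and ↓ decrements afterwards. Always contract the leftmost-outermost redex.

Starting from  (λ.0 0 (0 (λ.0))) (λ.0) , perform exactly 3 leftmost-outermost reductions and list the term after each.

Answer: after 3 steps: (λ.0) (λ.0)

Derivation:
  start: (λ.0 0 (0 (λ.0))) (λ.0)
  [1] (λ.0) (λ.0) ((λ.0) (λ.0))
  [2] (λ.0) ((λ.0) (λ.0))
  [3] (λ.0) (λ.0)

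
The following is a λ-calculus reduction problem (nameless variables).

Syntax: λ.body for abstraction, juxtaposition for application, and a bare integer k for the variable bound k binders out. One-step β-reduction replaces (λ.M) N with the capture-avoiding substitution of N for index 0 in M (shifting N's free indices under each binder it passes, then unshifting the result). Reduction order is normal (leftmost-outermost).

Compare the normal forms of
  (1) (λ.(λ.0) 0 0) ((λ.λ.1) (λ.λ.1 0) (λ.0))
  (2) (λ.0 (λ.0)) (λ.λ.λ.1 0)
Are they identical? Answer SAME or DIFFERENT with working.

Answer: SAME — A ⇓ λ.λ.1 0, B ⇓ λ.λ.1 0

Working:
Term A:
  start: (λ.(λ.0) 0 0) ((λ.λ.1) (λ.λ.1 0) (λ.0))
  →1  (λ.0) ((λ.λ.1) (λ.λ.1 0) (λ.0)) ((λ.λ.1) (λ.λ.1 0) (λ.0))
  →2  (λ.λ.1) (λ.λ.1 0) (λ.0) ((λ.λ.1) (λ.λ.1 0) (λ.0))
  →3  (λ.λ.λ.1 0) (λ.0) ((λ.λ.1) (λ.λ.1 0) (λ.0))
  →4  (λ.λ.1 0) ((λ.λ.1) (λ.λ.1 0) (λ.0))
  →5  λ.(λ.λ.1) (λ.λ.1 0) (λ.0) 0
  →6  λ.(λ.λ.λ.1 0) (λ.0) 0
  →7  λ.(λ.λ.1 0) 0
  →8  λ.λ.1 0

Term B:
  start: (λ.0 (λ.0)) (λ.λ.λ.1 0)
  →1  (λ.λ.λ.1 0) (λ.0)
  →2  λ.λ.1 0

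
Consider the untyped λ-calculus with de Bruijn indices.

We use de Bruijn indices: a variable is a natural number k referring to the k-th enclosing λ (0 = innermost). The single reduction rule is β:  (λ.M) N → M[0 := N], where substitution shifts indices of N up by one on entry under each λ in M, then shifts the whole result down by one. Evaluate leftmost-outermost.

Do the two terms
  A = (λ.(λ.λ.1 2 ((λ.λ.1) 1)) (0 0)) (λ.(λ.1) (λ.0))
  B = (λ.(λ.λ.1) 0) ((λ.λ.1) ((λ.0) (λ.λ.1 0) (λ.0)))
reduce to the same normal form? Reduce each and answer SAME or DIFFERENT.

Term A:
  start: (λ.(λ.λ.1 2 ((λ.λ.1) 1)) (0 0)) (λ.(λ.1) (λ.0))
  [1] (λ.λ.1 (λ.(λ.1) (λ.0)) ((λ.λ.1) 1)) ((λ.(λ.1) (λ.0)) (λ.(λ.1) (λ.0)))
  [2] λ.(λ.(λ.1) (λ.0)) (λ.(λ.1) (λ.0)) (λ.(λ.1) (λ.0)) ((λ.λ.1) ((λ.(λ.1) (λ.0)) (λ.(λ.1) (λ.0))))
  [3] λ.(λ.λ.(λ.1) (λ.0)) (λ.0) (λ.(λ.1) (λ.0)) ((λ.λ.1) ((λ.(λ.1) (λ.0)) (λ.(λ.1) (λ.0))))
  [4] λ.(λ.(λ.1) (λ.0)) (λ.(λ.1) (λ.0)) ((λ.λ.1) ((λ.(λ.1) (λ.0)) (λ.(λ.1) (λ.0))))
  [5] λ.(λ.λ.(λ.1) (λ.0)) (λ.0) ((λ.λ.1) ((λ.(λ.1) (λ.0)) (λ.(λ.1) (λ.0))))
  [6] λ.(λ.(λ.1) (λ.0)) ((λ.λ.1) ((λ.(λ.1) (λ.0)) (λ.(λ.1) (λ.0))))
  [7] λ.(λ.(λ.λ.1) ((λ.(λ.1) (λ.0)) (λ.(λ.1) (λ.0)))) (λ.0)
  [8] λ.(λ.λ.1) ((λ.(λ.1) (λ.0)) (λ.(λ.1) (λ.0)))
  [9] λ.λ.(λ.(λ.1) (λ.0)) (λ.(λ.1) (λ.0))
  [10] λ.λ.(λ.λ.(λ.1) (λ.0)) (λ.0)
  [11] λ.λ.λ.(λ.1) (λ.0)
  [12] λ.λ.λ.0

Term B:
  start: (λ.(λ.λ.1) 0) ((λ.λ.1) ((λ.0) (λ.λ.1 0) (λ.0)))
  [1] (λ.λ.1) ((λ.λ.1) ((λ.0) (λ.λ.1 0) (λ.0)))
  [2] λ.(λ.λ.1) ((λ.0) (λ.λ.1 0) (λ.0))
  [3] λ.λ.(λ.0) (λ.λ.1 0) (λ.0)
  [4] λ.λ.(λ.λ.1 0) (λ.0)
  [5] λ.λ.λ.(λ.0) 0
  [6] λ.λ.λ.0

Answer: SAME — A ⇓ λ.λ.λ.0, B ⇓ λ.λ.λ.0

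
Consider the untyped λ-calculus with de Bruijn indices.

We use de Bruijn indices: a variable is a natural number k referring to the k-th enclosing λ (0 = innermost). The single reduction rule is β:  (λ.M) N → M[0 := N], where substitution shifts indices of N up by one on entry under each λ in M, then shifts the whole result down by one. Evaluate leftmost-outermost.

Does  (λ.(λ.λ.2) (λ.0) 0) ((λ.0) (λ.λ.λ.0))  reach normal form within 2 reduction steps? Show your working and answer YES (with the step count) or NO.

  start: (λ.(λ.λ.2) (λ.0) 0) ((λ.0) (λ.λ.λ.0))
  step 1: (λ.λ.(λ.0) (λ.λ.λ.0)) (λ.0) ((λ.0) (λ.λ.λ.0))
  step 2: (λ.(λ.0) (λ.λ.λ.0)) ((λ.0) (λ.λ.λ.0))

Answer: NO — after 2 steps the term is (λ.(λ.0) (λ.λ.λ.0)) ((λ.0) (λ.λ.λ.0)), not yet normal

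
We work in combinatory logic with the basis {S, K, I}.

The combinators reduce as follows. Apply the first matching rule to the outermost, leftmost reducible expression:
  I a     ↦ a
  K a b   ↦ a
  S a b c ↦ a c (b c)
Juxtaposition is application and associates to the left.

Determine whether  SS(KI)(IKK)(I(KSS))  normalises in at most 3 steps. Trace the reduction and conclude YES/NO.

  start: SS(KI)(IKK)(I(KSS))
  →1  S(IKK)(KI(IKK))(I(KSS))
  →2  IKK(I(KSS))(KI(IKK)(I(KSS)))
  →3  KK(I(KSS))(KI(IKK)(I(KSS)))

Answer: NO — after 3 steps the term is KK(I(KSS))(KI(IKK)(I(KSS))), not yet normal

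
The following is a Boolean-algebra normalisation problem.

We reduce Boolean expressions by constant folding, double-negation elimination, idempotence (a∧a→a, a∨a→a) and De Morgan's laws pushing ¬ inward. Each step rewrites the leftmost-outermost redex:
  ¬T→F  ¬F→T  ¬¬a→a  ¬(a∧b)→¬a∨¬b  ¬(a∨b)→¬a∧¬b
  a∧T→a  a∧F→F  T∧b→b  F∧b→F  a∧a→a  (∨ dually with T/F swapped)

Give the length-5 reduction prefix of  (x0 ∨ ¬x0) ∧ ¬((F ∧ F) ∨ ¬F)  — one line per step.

  start: (x0 ∨ ¬x0) ∧ ¬((F ∧ F) ∨ ¬F)
  [1] (x0 ∨ ¬x0) ∧ (¬(F ∧ F) ∧ ¬¬F)
  [2] (x0 ∨ ¬x0) ∧ ((¬F ∨ ¬F) ∧ ¬¬F)
  [3] (x0 ∨ ¬x0) ∧ (¬F ∧ ¬¬F)
  [4] (x0 ∨ ¬x0) ∧ (T ∧ ¬¬F)
  [5] (x0 ∨ ¬x0) ∧ ¬¬F

Answer: after 5 steps: (x0 ∨ ¬x0) ∧ ¬¬F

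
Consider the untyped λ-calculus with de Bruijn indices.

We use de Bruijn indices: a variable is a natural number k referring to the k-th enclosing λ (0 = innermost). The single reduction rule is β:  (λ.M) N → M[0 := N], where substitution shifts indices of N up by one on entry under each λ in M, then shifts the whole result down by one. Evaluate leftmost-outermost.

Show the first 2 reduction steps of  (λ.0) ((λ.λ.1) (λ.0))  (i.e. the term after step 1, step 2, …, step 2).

  start: (λ.0) ((λ.λ.1) (λ.0))
  step 1: (λ.λ.1) (λ.0)
  step 2: λ.λ.0

Answer: after 2 steps: λ.λ.0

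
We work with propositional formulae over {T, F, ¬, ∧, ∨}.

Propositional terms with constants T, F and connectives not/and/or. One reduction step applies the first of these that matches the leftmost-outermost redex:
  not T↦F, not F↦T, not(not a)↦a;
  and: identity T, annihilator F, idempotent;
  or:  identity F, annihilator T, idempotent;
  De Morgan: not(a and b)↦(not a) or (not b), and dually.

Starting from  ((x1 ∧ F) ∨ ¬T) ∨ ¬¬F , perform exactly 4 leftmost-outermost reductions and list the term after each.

Answer: after 4 steps: ¬¬F

Derivation:
  start: ((x1 ∧ F) ∨ ¬T) ∨ ¬¬F
  →1  (F ∨ ¬T) ∨ ¬¬F
  →2  ¬T ∨ ¬¬F
  →3  F ∨ ¬¬F
  →4  ¬¬F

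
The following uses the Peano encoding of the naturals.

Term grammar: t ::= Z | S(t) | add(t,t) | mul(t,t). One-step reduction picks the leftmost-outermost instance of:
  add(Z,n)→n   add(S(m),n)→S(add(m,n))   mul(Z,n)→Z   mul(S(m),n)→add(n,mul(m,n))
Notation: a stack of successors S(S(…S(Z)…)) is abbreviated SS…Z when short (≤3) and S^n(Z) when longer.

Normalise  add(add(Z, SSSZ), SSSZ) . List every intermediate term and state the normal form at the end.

Answer: normal form = S^6(Z)  (in 5 steps)

Working:
  start: add(add(Z, SSSZ), SSSZ)
  step 1: add(SSSZ, SSSZ)
  step 2: S(add(SSZ, SSSZ))
  step 3: S(S(add(SZ, SSSZ)))
  step 4: S(S(S(add(Z, SSSZ))))
  step 5: S^6(Z)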